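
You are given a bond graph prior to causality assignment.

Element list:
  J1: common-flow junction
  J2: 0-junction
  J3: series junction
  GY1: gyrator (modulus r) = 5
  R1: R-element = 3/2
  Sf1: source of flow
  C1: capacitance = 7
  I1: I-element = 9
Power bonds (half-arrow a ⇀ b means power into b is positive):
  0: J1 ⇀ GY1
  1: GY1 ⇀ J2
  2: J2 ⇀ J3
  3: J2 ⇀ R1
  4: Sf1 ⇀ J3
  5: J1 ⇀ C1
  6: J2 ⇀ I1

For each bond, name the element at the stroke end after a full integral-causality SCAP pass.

bond 4 stroke at Sf1  (Sf1 fixes flow; stroke at Sf1)
bond 2 stroke at J3  (J3 flow already set via bond 4)
bond 5 stroke at J1  (C1: C, integral causality)
bond 0 stroke at GY1  (only one flow-in slot at J1)
bond 1 stroke at GY1  (GY1: gyrator matches bond 0)
bond 6 stroke at I1  (prefer integral on I1)
bond 3 stroke at J2  (J2: last free bond brings effort in)

β0 →GY1
β1 →GY1
β2 →J3
β3 →J2
β4 →Sf1
β5 →J1
β6 →I1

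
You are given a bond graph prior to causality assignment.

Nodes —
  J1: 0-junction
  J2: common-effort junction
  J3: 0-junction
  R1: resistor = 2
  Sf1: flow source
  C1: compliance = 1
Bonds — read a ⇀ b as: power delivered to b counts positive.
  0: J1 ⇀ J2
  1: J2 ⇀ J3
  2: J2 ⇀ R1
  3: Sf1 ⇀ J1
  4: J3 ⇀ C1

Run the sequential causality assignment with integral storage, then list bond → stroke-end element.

β3 →Sf1  (Sf1 fixes flow; stroke at Sf1)
β0 →J1  (J1 needs exactly one e-in)
β4 →J3  (C1: C, integral causality)
β1 →J2  (common-e at J3 fixed by 4)
β2 →R1  (0-jn J2 has e-setter on 1)

#0 →J1
#1 →J2
#2 →R1
#3 →Sf1
#4 →J3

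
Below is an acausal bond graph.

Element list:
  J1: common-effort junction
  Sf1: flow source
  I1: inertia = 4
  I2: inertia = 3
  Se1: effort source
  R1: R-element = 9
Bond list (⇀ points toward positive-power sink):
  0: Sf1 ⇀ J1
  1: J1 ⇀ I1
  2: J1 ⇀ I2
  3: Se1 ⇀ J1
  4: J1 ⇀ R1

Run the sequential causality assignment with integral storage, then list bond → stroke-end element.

bond 0 →Sf1  (Sf1: flow source, stroke at near end)
bond 3 →J1  (source Se1 imposes e)
bond 1 →I1  (0-jn J1 has e-setter on 3)
bond 2 →I2  (common-e at J1 fixed by 3)
bond 4 →R1  (0-jn J1 has e-setter on 3)

#0 stroke→Sf1
#1 stroke→I1
#2 stroke→I2
#3 stroke→J1
#4 stroke→R1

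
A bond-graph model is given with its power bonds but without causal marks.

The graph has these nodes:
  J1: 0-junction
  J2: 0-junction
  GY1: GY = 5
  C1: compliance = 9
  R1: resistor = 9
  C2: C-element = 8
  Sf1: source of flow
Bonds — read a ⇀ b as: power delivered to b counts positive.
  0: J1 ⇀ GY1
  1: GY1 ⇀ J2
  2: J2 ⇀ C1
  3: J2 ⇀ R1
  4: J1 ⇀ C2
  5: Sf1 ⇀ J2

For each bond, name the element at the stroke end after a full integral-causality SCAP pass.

#5 |Sf1  (Sf1: flow source, stroke at near end)
#2 |J2  (C1 integral (e out))
#1 |GY1  (common-e at J2 fixed by 2)
#3 |R1  (0-jn J2 has e-setter on 2)
#0 |GY1  (GY GY1: same side as bond 1)
#4 |J1  (only one effort-in slot at J1)

β0 →GY1
β1 →GY1
β2 →J2
β3 →R1
β4 →J1
β5 →Sf1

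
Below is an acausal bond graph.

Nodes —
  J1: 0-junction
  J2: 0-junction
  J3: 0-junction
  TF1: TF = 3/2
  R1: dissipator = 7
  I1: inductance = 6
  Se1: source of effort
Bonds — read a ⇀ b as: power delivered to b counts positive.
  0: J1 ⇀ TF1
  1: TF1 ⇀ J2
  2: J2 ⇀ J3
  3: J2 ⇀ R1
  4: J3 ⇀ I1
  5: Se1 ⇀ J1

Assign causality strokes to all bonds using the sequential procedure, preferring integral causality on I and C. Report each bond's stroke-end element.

#0 stroke→TF1
#1 stroke→J2
#2 stroke→J3
#3 stroke→R1
#4 stroke→I1
#5 stroke→J1

b5 stroke at J1  (Se1: effort source, stroke at far end)
b0 stroke at TF1  (J1: bond 5 brought effort, rest push out)
b1 stroke at J2  (TF1: transformer flips bond 0)
b2 stroke at J3  (common-e at J2 fixed by 1)
b3 stroke at R1  (common-e at J2 fixed by 1)
b4 stroke at I1  (J3 effort already set via bond 2)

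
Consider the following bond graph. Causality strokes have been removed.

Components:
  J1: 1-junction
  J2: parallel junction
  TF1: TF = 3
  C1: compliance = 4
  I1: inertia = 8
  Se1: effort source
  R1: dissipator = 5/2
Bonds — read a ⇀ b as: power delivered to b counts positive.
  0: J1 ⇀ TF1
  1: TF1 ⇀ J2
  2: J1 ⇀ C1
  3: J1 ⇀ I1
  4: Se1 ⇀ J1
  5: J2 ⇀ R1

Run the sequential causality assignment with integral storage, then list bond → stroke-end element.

#4 stroke at J1  (source Se1 imposes e)
#2 stroke at J1  (prefer integral on C1)
#3 stroke at I1  (I1: I, integral causality)
#0 stroke at J1  (J1: bond 3 brought flow, rest push out)
#1 stroke at TF1  (TF1 one-in-one-out from 0)
#5 stroke at J2  (only one effort-in slot at J2)

#0 stroke at J1
#1 stroke at TF1
#2 stroke at J1
#3 stroke at I1
#4 stroke at J1
#5 stroke at J2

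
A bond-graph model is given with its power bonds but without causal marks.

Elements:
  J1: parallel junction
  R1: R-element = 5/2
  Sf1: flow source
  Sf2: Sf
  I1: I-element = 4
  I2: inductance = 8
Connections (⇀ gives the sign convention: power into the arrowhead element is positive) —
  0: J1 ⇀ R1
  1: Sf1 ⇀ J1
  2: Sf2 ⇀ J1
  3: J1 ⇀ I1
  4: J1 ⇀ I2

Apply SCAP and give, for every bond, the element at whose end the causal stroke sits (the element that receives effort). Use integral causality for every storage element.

bond 0 stroke at J1
bond 1 stroke at Sf1
bond 2 stroke at Sf2
bond 3 stroke at I1
bond 4 stroke at I2

bond 1 →Sf1  (Sf1 (Sf) sets flow on bond)
bond 2 →Sf2  (source Sf2 imposes f)
bond 3 →I1  (I1 integral (f out))
bond 4 →I2  (I2 outputs flow p/I2)
bond 0 →J1  (only one effort-in slot at J1)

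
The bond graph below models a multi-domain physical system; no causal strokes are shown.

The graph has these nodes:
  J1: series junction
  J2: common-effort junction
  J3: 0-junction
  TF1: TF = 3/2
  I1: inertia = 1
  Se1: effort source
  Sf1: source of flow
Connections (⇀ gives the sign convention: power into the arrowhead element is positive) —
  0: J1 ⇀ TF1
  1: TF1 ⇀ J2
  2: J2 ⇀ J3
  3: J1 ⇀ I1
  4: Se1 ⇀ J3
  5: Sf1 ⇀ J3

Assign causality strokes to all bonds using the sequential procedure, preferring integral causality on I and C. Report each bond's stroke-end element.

β0 →J1
β1 →TF1
β2 →J2
β3 →I1
β4 →J3
β5 →Sf1

#4 →J3  (Se1 (Se) sets effort on bond)
#5 →Sf1  (Sf1 fixes flow; stroke at Sf1)
#2 →J2  (J3: bond 4 brought effort, rest push out)
#1 →TF1  (common-e at J2 fixed by 2)
#0 →J1  (TF1: transformer flips bond 1)
#3 →I1  (closing 1-jn rule on J1)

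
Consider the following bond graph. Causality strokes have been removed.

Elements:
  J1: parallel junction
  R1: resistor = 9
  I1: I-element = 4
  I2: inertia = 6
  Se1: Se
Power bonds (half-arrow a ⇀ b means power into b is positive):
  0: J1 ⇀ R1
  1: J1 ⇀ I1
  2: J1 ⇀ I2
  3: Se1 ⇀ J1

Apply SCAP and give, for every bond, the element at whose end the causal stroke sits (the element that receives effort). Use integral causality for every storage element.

bond 0 |R1
bond 1 |I1
bond 2 |I2
bond 3 |J1

#3 stroke→J1  (Se1 fixes effort; stroke away)
#0 stroke→R1  (J1 effort already set via bond 3)
#1 stroke→I1  (0-jn J1 has e-setter on 3)
#2 stroke→I2  (J1: bond 3 brought effort, rest push out)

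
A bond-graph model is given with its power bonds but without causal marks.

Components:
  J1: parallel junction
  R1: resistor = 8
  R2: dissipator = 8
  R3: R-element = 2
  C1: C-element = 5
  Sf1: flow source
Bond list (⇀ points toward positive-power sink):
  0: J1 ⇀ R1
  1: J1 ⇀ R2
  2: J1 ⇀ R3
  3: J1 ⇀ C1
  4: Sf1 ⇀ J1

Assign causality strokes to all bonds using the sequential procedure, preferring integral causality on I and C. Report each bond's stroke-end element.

b0 |R1
b1 |R2
b2 |R3
b3 |J1
b4 |Sf1

β4 stroke→Sf1  (Sf1 fixes flow; stroke at Sf1)
β3 stroke→J1  (C1: C, integral causality)
β0 stroke→R1  (0-jn J1 has e-setter on 3)
β1 stroke→R2  (J1: bond 3 brought effort, rest push out)
β2 stroke→R3  (J1 effort already set via bond 3)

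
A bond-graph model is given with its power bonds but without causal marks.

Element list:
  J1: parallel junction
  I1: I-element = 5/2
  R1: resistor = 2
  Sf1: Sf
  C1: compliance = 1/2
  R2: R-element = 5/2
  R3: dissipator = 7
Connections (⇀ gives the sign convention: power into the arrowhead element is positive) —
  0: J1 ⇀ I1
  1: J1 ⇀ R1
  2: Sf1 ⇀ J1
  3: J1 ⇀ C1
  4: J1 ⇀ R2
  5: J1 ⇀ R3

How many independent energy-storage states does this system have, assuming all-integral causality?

2  (C1, I1 all integral)

bond 2 |Sf1  (Sf1: flow source, stroke at near end)
bond 0 |I1  (prefer integral on I1)
bond 3 |J1  (C1 integral (e out))
bond 1 |R1  (J1: bond 3 brought effort, rest push out)
bond 4 |R2  (common-e at J1 fixed by 3)
bond 5 |R3  (J1 effort already set via bond 3)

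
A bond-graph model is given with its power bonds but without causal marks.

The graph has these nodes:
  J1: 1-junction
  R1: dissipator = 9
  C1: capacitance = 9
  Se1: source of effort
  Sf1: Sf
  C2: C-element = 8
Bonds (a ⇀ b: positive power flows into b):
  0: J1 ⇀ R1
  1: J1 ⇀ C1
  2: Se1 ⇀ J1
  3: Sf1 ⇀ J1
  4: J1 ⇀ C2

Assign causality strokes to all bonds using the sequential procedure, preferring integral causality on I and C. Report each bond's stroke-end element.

#2 →J1  (Se1 fixes effort; stroke away)
#3 →Sf1  (Sf1 (Sf) sets flow on bond)
#0 →J1  (common-f at J1 fixed by 3)
#1 →J1  (common-f at J1 fixed by 3)
#4 →J1  (1-jn J1 has f-setter on 3)

b0 →J1
b1 →J1
b2 →J1
b3 →Sf1
b4 →J1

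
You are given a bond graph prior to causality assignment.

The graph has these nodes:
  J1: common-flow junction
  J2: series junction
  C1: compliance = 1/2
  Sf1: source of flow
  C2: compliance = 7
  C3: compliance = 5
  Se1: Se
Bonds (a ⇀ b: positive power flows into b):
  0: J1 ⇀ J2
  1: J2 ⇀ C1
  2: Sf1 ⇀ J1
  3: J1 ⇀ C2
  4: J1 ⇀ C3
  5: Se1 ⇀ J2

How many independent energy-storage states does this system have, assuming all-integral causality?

3  (C1, C2, C3 all integral)

β2 |Sf1  (Sf1 fixes flow; stroke at Sf1)
β5 |J2  (Se1 fixes effort; stroke away)
β0 |J1  (common-f at J1 fixed by 2)
β3 |J1  (common-f at J1 fixed by 2)
β4 |J1  (1-jn J1 has f-setter on 2)
β1 |J2  (common-f at J2 fixed by 0)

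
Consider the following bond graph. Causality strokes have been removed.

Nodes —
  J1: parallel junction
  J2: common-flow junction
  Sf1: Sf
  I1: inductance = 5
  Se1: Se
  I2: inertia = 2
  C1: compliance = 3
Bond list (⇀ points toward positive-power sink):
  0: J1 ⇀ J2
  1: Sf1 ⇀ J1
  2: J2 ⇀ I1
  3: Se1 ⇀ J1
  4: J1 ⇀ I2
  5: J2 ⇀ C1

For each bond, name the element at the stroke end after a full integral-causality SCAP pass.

b1 stroke→Sf1  (Sf1 fixes flow; stroke at Sf1)
b3 stroke→J1  (Se1 fixes effort; stroke away)
b0 stroke→J2  (0-jn J1 has e-setter on 3)
b4 stroke→I2  (common-e at J1 fixed by 3)
b2 stroke→I1  (I1: I, integral causality)
b5 stroke→J2  (J2: bond 2 brought flow, rest push out)

bond 0 stroke at J2
bond 1 stroke at Sf1
bond 2 stroke at I1
bond 3 stroke at J1
bond 4 stroke at I2
bond 5 stroke at J2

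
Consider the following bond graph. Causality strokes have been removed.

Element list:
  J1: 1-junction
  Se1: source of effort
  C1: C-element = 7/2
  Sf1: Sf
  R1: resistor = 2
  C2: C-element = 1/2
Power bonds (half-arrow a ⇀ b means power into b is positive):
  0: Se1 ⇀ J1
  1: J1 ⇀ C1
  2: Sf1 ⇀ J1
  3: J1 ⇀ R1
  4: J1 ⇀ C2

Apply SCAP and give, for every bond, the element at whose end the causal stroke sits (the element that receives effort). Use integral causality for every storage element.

b0 |J1  (Se1 fixes effort; stroke away)
b2 |Sf1  (Sf1 (Sf) sets flow on bond)
b1 |J1  (common-f at J1 fixed by 2)
b3 |J1  (1-jn J1 has f-setter on 2)
b4 |J1  (common-f at J1 fixed by 2)

bond 0 stroke→J1
bond 1 stroke→J1
bond 2 stroke→Sf1
bond 3 stroke→J1
bond 4 stroke→J1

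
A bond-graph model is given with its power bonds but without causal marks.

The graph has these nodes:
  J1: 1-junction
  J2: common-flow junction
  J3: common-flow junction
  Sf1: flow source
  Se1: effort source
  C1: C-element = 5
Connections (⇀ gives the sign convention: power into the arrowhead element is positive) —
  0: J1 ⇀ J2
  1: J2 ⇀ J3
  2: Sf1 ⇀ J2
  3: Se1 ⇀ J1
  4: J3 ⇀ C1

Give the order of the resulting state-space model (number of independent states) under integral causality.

β2 stroke at Sf1  (Sf1: flow source, stroke at near end)
β3 stroke at J1  (Se1 (Se) sets effort on bond)
β0 stroke at J2  (J1 needs exactly one f-in)
β1 stroke at J2  (J2: bond 2 brought flow, rest push out)
β4 stroke at J3  (common-f at J3 fixed by 1)

1  (C1 all integral)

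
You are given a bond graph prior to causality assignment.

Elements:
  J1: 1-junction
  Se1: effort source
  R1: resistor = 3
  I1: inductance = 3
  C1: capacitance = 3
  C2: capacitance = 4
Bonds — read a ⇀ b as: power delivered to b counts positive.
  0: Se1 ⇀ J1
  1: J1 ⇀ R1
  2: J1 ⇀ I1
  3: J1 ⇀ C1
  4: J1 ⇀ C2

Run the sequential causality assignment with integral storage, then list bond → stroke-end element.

β0 stroke at J1
β1 stroke at J1
β2 stroke at I1
β3 stroke at J1
β4 stroke at J1

b0 →J1  (Se1: effort source, stroke at far end)
b2 →I1  (prefer integral on I1)
b1 →J1  (J1: bond 2 brought flow, rest push out)
b3 →J1  (1-jn J1 has f-setter on 2)
b4 →J1  (J1 flow already set via bond 2)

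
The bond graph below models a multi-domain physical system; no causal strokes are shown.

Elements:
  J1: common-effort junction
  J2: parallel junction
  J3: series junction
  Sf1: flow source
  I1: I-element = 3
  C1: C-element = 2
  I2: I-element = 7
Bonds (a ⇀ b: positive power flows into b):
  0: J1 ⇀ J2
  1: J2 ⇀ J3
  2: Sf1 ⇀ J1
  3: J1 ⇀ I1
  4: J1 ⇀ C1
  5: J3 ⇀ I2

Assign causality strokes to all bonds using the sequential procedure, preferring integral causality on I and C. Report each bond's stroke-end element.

bond 0 →J2
bond 1 →J3
bond 2 →Sf1
bond 3 →I1
bond 4 →J1
bond 5 →I2

β2 |Sf1  (Sf1 (Sf) sets flow on bond)
β3 |I1  (prefer integral on I1)
β4 |J1  (C1: C, integral causality)
β0 |J2  (J1: bond 4 brought effort, rest push out)
β1 |J3  (0-jn J2 has e-setter on 0)
β5 |I2  (J3 needs exactly one f-in)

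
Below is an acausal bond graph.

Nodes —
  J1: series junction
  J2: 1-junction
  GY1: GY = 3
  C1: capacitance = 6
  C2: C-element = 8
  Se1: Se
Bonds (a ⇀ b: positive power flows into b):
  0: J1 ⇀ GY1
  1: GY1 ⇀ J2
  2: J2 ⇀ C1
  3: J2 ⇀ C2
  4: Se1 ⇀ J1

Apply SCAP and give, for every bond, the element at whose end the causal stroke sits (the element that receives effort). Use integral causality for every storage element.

β4 |J1  (source Se1 imposes e)
β0 |GY1  (J1 needs exactly one f-in)
β1 |GY1  (through GY1, causality inverts; strokes same side of GY1)
β2 |J2  (common-f at J2 fixed by 1)
β3 |J2  (common-f at J2 fixed by 1)

#0 |GY1
#1 |GY1
#2 |J2
#3 |J2
#4 |J1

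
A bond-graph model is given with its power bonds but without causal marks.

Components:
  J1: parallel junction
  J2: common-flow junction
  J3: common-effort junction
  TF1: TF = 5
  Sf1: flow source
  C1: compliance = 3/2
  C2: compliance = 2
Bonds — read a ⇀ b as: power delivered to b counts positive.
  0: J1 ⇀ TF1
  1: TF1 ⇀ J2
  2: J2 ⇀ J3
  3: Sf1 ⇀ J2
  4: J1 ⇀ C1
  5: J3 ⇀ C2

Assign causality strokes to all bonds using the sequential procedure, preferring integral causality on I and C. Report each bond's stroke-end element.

#0 →TF1
#1 →J2
#2 →J2
#3 →Sf1
#4 →J1
#5 →J3

β3 |Sf1  (Sf1: flow source, stroke at near end)
β1 |J2  (J2 flow already set via bond 3)
β2 |J2  (J2 flow already set via bond 3)
β5 |J3  (only one effort-in slot at J3)
β0 |TF1  (TF1: transformer flips bond 1)
β4 |J1  (J1 needs exactly one e-in)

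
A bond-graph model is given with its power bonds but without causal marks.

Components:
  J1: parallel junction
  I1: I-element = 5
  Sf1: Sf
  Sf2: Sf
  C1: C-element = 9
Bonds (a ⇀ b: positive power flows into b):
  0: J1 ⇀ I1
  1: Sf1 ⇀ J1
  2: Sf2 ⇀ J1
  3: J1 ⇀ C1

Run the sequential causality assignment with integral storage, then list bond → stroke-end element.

β0 stroke→I1
β1 stroke→Sf1
β2 stroke→Sf2
β3 stroke→J1

bond 1 |Sf1  (Sf1 (Sf) sets flow on bond)
bond 2 |Sf2  (Sf2 (Sf) sets flow on bond)
bond 0 |I1  (I1: I, integral causality)
bond 3 |J1  (J1: last free bond brings effort in)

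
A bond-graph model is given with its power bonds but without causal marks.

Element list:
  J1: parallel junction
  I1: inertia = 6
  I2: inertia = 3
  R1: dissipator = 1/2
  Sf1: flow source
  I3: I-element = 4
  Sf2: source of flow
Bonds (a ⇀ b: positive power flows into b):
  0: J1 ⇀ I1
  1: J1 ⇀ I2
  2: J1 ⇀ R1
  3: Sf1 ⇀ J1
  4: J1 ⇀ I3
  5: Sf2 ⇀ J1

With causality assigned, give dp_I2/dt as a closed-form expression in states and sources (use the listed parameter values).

#3 stroke at Sf1  (source Sf1 imposes f)
#5 stroke at Sf2  (Sf2 (Sf) sets flow on bond)
#0 stroke at I1  (I1 outputs flow p/I1)
#1 stroke at I2  (I2 integral (f out))
#4 stroke at I3  (I3 integral (f out))
#2 stroke at J1  (J1 needs exactly one e-in)

dp_I2/dt = F_Sf1/2 + F_Sf2/2 - p_I1/12 - p_I2/6 - p_I3/8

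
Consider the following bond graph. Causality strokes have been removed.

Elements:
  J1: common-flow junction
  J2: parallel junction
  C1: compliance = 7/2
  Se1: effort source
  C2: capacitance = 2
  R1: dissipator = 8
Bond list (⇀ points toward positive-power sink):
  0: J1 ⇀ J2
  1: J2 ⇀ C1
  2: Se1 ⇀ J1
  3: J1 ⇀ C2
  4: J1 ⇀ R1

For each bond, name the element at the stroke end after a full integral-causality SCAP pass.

β2 →J1  (source Se1 imposes e)
β1 →J2  (prefer integral on C1)
β0 →J1  (J2: bond 1 brought effort, rest push out)
β3 →J1  (C2 outputs effort q/C2)
β4 →R1  (J1 needs exactly one f-in)

#0 →J1
#1 →J2
#2 →J1
#3 →J1
#4 →R1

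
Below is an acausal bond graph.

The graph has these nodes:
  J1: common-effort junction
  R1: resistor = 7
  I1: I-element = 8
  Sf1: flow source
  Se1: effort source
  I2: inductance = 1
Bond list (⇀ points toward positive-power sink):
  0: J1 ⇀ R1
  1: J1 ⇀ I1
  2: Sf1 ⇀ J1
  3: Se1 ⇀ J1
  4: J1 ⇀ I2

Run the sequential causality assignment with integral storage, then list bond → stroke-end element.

β2 →Sf1  (Sf1 (Sf) sets flow on bond)
β3 →J1  (source Se1 imposes e)
β0 →R1  (J1: bond 3 brought effort, rest push out)
β1 →I1  (0-jn J1 has e-setter on 3)
β4 →I2  (J1 effort already set via bond 3)

b0 →R1
b1 →I1
b2 →Sf1
b3 →J1
b4 →I2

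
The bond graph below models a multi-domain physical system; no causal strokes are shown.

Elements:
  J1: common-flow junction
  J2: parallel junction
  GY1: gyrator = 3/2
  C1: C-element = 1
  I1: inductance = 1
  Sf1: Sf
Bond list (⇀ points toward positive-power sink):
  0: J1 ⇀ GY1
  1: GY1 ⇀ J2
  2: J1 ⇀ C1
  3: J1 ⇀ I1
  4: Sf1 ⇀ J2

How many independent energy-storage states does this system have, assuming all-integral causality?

β4 →Sf1  (Sf1: flow source, stroke at near end)
β1 →J2  (J2: last free bond brings effort in)
β0 →J1  (GY GY1: same side as bond 1)
β2 →J1  (C1: C, integral causality)
β3 →I1  (J1: last free bond brings flow in)

2  (C1, I1 all integral)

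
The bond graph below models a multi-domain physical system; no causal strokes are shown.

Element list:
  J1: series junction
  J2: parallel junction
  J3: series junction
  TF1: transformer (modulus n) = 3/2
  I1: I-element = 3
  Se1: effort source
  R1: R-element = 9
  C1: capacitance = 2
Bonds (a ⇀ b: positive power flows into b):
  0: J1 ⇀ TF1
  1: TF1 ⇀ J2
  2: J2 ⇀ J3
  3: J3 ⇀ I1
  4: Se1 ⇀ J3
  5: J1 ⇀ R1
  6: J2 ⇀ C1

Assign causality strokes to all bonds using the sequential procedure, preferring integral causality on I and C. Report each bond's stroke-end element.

#0 →J1
#1 →TF1
#2 →J3
#3 →I1
#4 →J3
#5 →R1
#6 →J2

b4 →J3  (source Se1 imposes e)
b3 →I1  (I1 outputs flow p/I1)
b2 →J3  (J3 flow already set via bond 3)
b6 →J2  (C1 outputs effort q/C1)
b1 →TF1  (J2: bond 6 brought effort, rest push out)
b0 →J1  (TF1 one-in-one-out from 1)
b5 →R1  (J1: last free bond brings flow in)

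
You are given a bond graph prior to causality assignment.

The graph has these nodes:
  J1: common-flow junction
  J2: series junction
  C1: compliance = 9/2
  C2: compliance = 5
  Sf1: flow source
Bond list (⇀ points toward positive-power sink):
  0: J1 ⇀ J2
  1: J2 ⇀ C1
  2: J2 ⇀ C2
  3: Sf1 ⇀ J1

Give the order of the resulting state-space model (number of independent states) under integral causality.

#3 |Sf1  (Sf1: flow source, stroke at near end)
#0 |J1  (common-f at J1 fixed by 3)
#1 |J2  (J2 flow already set via bond 0)
#2 |J2  (1-jn J2 has f-setter on 0)

2  (C1, C2 all integral)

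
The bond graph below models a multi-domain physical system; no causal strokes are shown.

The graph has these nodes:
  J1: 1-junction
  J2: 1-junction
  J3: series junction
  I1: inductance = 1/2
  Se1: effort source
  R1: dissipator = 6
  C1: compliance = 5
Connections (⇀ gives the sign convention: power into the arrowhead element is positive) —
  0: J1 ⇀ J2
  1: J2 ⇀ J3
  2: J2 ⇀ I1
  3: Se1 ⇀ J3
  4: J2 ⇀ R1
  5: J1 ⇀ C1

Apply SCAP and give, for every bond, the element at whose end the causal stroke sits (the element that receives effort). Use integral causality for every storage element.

#3 stroke→J3  (source Se1 imposes e)
#1 stroke→J2  (J3 needs exactly one f-in)
#2 stroke→I1  (prefer integral on I1)
#0 stroke→J2  (common-f at J2 fixed by 2)
#4 stroke→J2  (1-jn J2 has f-setter on 2)
#5 stroke→J1  (J1: bond 0 brought flow, rest push out)

bond 0 stroke at J2
bond 1 stroke at J2
bond 2 stroke at I1
bond 3 stroke at J3
bond 4 stroke at J2
bond 5 stroke at J1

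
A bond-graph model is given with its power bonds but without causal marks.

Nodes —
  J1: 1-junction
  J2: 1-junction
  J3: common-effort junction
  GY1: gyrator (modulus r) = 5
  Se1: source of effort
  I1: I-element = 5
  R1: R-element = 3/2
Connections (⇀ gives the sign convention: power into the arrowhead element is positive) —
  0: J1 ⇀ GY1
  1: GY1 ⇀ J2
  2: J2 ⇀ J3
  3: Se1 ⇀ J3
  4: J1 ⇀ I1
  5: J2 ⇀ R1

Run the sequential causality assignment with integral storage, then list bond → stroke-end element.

bond 3 →J3  (source Se1 imposes e)
bond 2 →J2  (0-jn J3 has e-setter on 3)
bond 4 →I1  (I1 integral (f out))
bond 0 →J1  (1-jn J1 has f-setter on 4)
bond 1 →J2  (GY1 both-in/both-out from 0)
bond 5 →R1  (closing 1-jn rule on J2)

b0 stroke at J1
b1 stroke at J2
b2 stroke at J2
b3 stroke at J3
b4 stroke at I1
b5 stroke at R1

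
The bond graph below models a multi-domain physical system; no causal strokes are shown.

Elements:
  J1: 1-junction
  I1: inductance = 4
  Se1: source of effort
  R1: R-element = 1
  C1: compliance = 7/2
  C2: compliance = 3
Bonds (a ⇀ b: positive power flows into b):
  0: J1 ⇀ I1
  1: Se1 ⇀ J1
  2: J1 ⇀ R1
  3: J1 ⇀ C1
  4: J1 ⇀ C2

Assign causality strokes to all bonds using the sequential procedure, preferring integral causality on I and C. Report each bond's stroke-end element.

b1 |J1  (Se1 fixes effort; stroke away)
b0 |I1  (prefer integral on I1)
b2 |J1  (J1 flow already set via bond 0)
b3 |J1  (1-jn J1 has f-setter on 0)
b4 |J1  (1-jn J1 has f-setter on 0)

#0 →I1
#1 →J1
#2 →J1
#3 →J1
#4 →J1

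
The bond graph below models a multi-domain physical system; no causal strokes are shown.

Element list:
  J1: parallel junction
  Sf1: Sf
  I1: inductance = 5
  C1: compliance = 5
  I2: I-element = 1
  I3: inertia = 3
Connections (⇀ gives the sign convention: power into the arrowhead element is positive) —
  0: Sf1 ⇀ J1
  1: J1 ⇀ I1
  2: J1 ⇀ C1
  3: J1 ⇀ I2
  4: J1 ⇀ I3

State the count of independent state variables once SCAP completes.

b0 |Sf1  (source Sf1 imposes f)
b1 |I1  (I1 integral (f out))
b2 |J1  (C1 integral (e out))
b3 |I2  (common-e at J1 fixed by 2)
b4 |I3  (J1 effort already set via bond 2)

4  (C1, I1, I2, I3 all integral)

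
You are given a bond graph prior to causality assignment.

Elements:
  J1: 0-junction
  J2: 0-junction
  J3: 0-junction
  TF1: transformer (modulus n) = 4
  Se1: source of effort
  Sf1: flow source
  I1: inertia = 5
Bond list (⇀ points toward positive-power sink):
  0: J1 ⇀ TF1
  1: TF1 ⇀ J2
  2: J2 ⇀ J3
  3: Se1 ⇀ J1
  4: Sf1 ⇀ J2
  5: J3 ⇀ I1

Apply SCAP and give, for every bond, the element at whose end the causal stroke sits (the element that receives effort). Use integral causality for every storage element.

bond 0 stroke→TF1
bond 1 stroke→J2
bond 2 stroke→J3
bond 3 stroke→J1
bond 4 stroke→Sf1
bond 5 stroke→I1

b3 →J1  (Se1 fixes effort; stroke away)
b4 →Sf1  (Sf1 fixes flow; stroke at Sf1)
b0 →TF1  (J1: bond 3 brought effort, rest push out)
b1 →J2  (TF1: transformer flips bond 0)
b2 →J3  (0-jn J2 has e-setter on 1)
b5 →I1  (common-e at J3 fixed by 2)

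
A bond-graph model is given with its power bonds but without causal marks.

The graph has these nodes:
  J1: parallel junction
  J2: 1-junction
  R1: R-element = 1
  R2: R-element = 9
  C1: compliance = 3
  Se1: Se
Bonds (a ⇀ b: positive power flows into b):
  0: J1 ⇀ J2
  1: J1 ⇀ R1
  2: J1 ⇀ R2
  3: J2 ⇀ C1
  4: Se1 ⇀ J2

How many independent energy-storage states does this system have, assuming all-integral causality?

1  (C1 all integral)

b4 |J2  (Se1 (Se) sets effort on bond)
b3 |J2  (C1 outputs effort q/C1)
b0 |J1  (J2: last free bond brings flow in)
b1 |R1  (J1: bond 0 brought effort, rest push out)
b2 |R2  (common-e at J1 fixed by 0)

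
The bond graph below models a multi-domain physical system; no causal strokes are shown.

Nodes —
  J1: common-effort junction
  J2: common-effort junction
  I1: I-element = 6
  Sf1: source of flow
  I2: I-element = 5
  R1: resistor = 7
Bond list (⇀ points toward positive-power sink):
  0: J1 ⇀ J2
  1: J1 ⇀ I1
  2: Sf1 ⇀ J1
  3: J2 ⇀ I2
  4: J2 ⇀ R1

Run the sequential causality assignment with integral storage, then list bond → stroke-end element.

β2 →Sf1  (Sf1: flow source, stroke at near end)
β1 →I1  (I1 outputs flow p/I1)
β0 →J1  (J1: last free bond brings effort in)
β3 →I2  (I2: I, integral causality)
β4 →J2  (only one effort-in slot at J2)

bond 0 |J1
bond 1 |I1
bond 2 |Sf1
bond 3 |I2
bond 4 |J2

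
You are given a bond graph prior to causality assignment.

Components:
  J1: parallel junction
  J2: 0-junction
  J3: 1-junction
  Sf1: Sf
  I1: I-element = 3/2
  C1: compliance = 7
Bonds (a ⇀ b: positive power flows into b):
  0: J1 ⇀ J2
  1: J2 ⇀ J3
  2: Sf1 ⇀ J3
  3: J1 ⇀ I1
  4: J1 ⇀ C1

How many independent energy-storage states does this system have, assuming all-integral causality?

2  (C1, I1 all integral)

bond 2 stroke→Sf1  (Sf1 fixes flow; stroke at Sf1)
bond 1 stroke→J3  (J3 flow already set via bond 2)
bond 0 stroke→J2  (J2 needs exactly one e-in)
bond 3 stroke→I1  (I1: I, integral causality)
bond 4 stroke→J1  (only one effort-in slot at J1)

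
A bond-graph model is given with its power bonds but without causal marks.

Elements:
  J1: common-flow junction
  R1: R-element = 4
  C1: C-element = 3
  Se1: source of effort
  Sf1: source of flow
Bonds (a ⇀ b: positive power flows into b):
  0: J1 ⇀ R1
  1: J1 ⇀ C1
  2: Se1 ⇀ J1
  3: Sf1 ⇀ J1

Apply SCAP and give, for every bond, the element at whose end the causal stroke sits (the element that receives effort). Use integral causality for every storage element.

b2 stroke→J1  (Se1 fixes effort; stroke away)
b3 stroke→Sf1  (Sf1 fixes flow; stroke at Sf1)
b0 stroke→J1  (1-jn J1 has f-setter on 3)
b1 stroke→J1  (J1 flow already set via bond 3)

b0 |J1
b1 |J1
b2 |J1
b3 |Sf1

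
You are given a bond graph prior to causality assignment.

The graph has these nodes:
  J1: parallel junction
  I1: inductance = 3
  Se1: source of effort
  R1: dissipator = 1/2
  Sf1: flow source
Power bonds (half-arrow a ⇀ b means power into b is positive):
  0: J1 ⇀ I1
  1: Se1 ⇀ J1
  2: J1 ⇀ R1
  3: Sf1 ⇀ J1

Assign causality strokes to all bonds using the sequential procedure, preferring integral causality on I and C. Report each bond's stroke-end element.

b1 stroke→J1  (Se1 (Se) sets effort on bond)
b3 stroke→Sf1  (Sf1 (Sf) sets flow on bond)
b0 stroke→I1  (J1: bond 1 brought effort, rest push out)
b2 stroke→R1  (J1: bond 1 brought effort, rest push out)

#0 |I1
#1 |J1
#2 |R1
#3 |Sf1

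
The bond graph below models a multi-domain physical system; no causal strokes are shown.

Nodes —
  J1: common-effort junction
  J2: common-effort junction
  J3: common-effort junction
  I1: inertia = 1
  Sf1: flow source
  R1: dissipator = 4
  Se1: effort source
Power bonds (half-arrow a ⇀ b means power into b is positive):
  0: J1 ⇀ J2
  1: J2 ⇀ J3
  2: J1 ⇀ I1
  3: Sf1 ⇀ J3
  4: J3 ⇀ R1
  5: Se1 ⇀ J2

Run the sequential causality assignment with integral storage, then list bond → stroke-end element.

bond 0 stroke→J1
bond 1 stroke→J3
bond 2 stroke→I1
bond 3 stroke→Sf1
bond 4 stroke→R1
bond 5 stroke→J2

#3 →Sf1  (Sf1 fixes flow; stroke at Sf1)
#5 →J2  (Se1 (Se) sets effort on bond)
#0 →J1  (J2 effort already set via bond 5)
#1 →J3  (J2: bond 5 brought effort, rest push out)
#4 →R1  (J3: bond 1 brought effort, rest push out)
#2 →I1  (0-jn J1 has e-setter on 0)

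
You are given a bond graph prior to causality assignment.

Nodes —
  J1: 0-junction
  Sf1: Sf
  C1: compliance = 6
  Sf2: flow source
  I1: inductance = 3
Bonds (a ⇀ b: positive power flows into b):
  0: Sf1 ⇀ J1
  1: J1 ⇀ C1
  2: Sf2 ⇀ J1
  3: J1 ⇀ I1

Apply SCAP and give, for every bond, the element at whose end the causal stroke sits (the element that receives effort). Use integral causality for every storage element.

#0 stroke→Sf1
#1 stroke→J1
#2 stroke→Sf2
#3 stroke→I1

#0 stroke→Sf1  (Sf1 (Sf) sets flow on bond)
#2 stroke→Sf2  (Sf2 fixes flow; stroke at Sf2)
#1 stroke→J1  (C1 integral (e out))
#3 stroke→I1  (J1 effort already set via bond 1)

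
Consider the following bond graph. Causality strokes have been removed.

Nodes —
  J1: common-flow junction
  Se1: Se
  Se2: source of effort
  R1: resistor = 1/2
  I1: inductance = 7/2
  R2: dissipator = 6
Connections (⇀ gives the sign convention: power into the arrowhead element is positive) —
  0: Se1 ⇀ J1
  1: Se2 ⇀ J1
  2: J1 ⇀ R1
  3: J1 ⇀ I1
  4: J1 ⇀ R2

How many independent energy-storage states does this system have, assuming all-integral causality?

1  (I1 all integral)

β0 |J1  (Se1: effort source, stroke at far end)
β1 |J1  (Se2 fixes effort; stroke away)
β3 |I1  (I1: I, integral causality)
β2 |J1  (common-f at J1 fixed by 3)
β4 |J1  (common-f at J1 fixed by 3)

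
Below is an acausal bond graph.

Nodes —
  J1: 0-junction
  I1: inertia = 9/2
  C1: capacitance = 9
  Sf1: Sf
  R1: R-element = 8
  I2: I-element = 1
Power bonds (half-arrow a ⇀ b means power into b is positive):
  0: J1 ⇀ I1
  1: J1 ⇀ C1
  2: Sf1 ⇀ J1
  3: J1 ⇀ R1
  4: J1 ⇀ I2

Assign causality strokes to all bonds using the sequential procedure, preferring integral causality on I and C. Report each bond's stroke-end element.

bond 2 |Sf1  (Sf1 fixes flow; stroke at Sf1)
bond 0 |I1  (I1 outputs flow p/I1)
bond 1 |J1  (C1: C, integral causality)
bond 3 |R1  (J1: bond 1 brought effort, rest push out)
bond 4 |I2  (J1: bond 1 brought effort, rest push out)

#0 stroke→I1
#1 stroke→J1
#2 stroke→Sf1
#3 stroke→R1
#4 stroke→I2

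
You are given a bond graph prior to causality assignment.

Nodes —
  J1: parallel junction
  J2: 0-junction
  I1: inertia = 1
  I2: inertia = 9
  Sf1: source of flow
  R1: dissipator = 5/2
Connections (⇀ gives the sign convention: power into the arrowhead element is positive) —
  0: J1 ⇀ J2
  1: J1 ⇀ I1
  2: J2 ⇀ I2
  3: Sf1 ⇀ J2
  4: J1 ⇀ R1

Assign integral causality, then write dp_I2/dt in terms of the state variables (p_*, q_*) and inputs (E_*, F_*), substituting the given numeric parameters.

#3 stroke→Sf1  (source Sf1 imposes f)
#1 stroke→I1  (I1 outputs flow p/I1)
#2 stroke→I2  (prefer integral on I2)
#0 stroke→J2  (J2: last free bond brings effort in)
#4 stroke→J1  (closing 0-jn rule on J1)

dp_I2/dt = 5*F_Sf1/2 - 5*p_I1/2 - 5*p_I2/18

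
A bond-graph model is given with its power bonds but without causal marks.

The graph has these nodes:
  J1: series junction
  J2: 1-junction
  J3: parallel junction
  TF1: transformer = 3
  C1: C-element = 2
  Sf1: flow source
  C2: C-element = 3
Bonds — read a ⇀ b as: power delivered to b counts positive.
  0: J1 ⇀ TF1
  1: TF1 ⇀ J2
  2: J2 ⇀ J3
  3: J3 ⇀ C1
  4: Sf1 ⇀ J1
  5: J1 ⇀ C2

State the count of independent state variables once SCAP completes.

2  (C1, C2 all integral)

b4 →Sf1  (Sf1 fixes flow; stroke at Sf1)
b0 →J1  (1-jn J1 has f-setter on 4)
b5 →J1  (J1: bond 4 brought flow, rest push out)
b1 →TF1  (TF1: transformer flips bond 0)
b2 →J2  (J2 flow already set via bond 1)
b3 →J3  (only one effort-in slot at J3)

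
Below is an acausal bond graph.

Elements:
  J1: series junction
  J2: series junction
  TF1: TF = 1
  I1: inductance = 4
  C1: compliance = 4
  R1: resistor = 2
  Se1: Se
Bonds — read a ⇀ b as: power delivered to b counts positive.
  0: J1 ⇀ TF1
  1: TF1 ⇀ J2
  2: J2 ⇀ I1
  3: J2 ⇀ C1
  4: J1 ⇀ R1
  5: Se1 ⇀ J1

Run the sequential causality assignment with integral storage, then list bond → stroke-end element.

b5 |J1  (Se1 fixes effort; stroke away)
b2 |I1  (I1 integral (f out))
b1 |J2  (common-f at J2 fixed by 2)
b3 |J2  (J2: bond 2 brought flow, rest push out)
b0 |TF1  (TF TF1: opposite of bond 1)
b4 |J1  (1-jn J1 has f-setter on 0)

b0 |TF1
b1 |J2
b2 |I1
b3 |J2
b4 |J1
b5 |J1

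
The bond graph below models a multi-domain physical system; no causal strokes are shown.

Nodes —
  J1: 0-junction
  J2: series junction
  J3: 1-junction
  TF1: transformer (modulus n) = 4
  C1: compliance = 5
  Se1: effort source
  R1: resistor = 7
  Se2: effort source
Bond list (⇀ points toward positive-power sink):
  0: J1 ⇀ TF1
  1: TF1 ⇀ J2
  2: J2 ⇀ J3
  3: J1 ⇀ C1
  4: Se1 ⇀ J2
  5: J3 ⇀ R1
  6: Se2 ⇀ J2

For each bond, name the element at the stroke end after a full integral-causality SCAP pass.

β0 →TF1
β1 →J2
β2 →J3
β3 →J1
β4 →J2
β5 →R1
β6 →J2

β4 stroke→J2  (source Se1 imposes e)
β6 stroke→J2  (Se2: effort source, stroke at far end)
β3 stroke→J1  (C1 outputs effort q/C1)
β0 stroke→TF1  (J1 effort already set via bond 3)
β1 stroke→J2  (through TF1, causality passes straight; one stroke at TF1)
β2 stroke→J3  (J2: last free bond brings flow in)
β5 stroke→R1  (J3: last free bond brings flow in)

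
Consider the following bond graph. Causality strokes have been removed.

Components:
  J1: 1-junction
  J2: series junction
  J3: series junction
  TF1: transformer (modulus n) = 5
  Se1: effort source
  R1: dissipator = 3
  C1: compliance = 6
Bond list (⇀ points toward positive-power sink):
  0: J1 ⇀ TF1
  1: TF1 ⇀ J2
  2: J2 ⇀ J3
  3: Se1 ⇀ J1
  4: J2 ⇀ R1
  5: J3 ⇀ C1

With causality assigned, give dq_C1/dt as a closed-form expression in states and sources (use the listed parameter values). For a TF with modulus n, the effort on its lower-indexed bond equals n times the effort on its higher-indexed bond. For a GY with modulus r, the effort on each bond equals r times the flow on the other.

dq_C1/dt = E_Se1/15 - q_C1/18

bond 3 stroke→J1  (Se1 (Se) sets effort on bond)
bond 0 stroke→TF1  (only one flow-in slot at J1)
bond 1 stroke→J2  (TF1: transformer flips bond 0)
bond 5 stroke→J3  (C1: C, integral causality)
bond 2 stroke→J2  (closing 1-jn rule on J3)
bond 4 stroke→R1  (only one flow-in slot at J2)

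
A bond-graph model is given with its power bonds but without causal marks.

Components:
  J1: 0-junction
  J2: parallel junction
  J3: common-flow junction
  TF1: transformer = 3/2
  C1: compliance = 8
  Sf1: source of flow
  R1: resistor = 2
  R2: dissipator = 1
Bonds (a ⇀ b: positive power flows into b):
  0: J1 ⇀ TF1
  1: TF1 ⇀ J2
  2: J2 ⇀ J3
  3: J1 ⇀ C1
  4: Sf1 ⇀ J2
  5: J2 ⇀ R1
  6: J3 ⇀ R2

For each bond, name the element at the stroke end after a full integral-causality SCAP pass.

bond 0 |TF1
bond 1 |J2
bond 2 |J3
bond 3 |J1
bond 4 |Sf1
bond 5 |R1
bond 6 |R2

b4 →Sf1  (Sf1 fixes flow; stroke at Sf1)
b3 →J1  (C1: C, integral causality)
b0 →TF1  (common-e at J1 fixed by 3)
b1 →J2  (TF1: transformer flips bond 0)
b2 →J3  (J2 effort already set via bond 1)
b5 →R1  (0-jn J2 has e-setter on 1)
b6 →R2  (J3: last free bond brings flow in)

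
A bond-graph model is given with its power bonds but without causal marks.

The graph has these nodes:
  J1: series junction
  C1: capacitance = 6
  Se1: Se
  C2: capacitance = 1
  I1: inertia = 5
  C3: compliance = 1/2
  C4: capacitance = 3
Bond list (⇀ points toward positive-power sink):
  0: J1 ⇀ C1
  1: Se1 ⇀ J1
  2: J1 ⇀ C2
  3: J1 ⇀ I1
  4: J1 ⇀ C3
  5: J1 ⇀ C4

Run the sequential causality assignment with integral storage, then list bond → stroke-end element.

b1 →J1  (Se1 fixes effort; stroke away)
b0 →J1  (C1: C, integral causality)
b2 →J1  (C2 outputs effort q/C2)
b3 →I1  (I1 integral (f out))
b4 →J1  (J1 flow already set via bond 3)
b5 →J1  (1-jn J1 has f-setter on 3)

b0 stroke at J1
b1 stroke at J1
b2 stroke at J1
b3 stroke at I1
b4 stroke at J1
b5 stroke at J1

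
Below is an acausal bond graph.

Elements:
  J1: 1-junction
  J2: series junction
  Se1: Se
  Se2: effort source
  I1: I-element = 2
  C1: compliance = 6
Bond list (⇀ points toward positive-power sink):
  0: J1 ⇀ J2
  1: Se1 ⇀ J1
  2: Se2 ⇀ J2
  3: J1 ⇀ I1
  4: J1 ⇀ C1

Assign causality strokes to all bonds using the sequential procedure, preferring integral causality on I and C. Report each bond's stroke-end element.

b0 stroke at J1
b1 stroke at J1
b2 stroke at J2
b3 stroke at I1
b4 stroke at J1

b1 →J1  (Se1 (Se) sets effort on bond)
b2 →J2  (Se2: effort source, stroke at far end)
b0 →J1  (J2: last free bond brings flow in)
b3 →I1  (I1 integral (f out))
b4 →J1  (J1: bond 3 brought flow, rest push out)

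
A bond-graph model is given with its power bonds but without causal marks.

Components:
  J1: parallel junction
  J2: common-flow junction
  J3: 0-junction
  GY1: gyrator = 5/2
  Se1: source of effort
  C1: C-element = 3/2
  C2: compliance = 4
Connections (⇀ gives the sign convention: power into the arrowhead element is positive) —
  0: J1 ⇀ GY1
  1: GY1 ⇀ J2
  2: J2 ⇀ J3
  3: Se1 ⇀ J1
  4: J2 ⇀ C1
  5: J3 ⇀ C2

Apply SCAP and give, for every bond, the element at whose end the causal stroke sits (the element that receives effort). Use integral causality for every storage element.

β3 stroke→J1  (source Se1 imposes e)
β0 stroke→GY1  (0-jn J1 has e-setter on 3)
β1 stroke→GY1  (GY GY1: same side as bond 0)
β2 stroke→J2  (common-f at J2 fixed by 1)
β4 stroke→J2  (common-f at J2 fixed by 1)
β5 stroke→J3  (closing 0-jn rule on J3)

β0 →GY1
β1 →GY1
β2 →J2
β3 →J1
β4 →J2
β5 →J3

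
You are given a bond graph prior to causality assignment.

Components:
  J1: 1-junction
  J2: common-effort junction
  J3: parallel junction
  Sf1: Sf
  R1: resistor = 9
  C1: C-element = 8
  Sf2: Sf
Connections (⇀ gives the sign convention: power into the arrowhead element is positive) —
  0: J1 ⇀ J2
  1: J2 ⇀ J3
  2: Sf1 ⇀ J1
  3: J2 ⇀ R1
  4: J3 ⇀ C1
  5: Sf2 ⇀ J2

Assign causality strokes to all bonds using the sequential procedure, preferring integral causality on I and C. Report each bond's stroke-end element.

β0 →J1
β1 →J2
β2 →Sf1
β3 →R1
β4 →J3
β5 →Sf2

β2 stroke at Sf1  (source Sf1 imposes f)
β5 stroke at Sf2  (Sf2: flow source, stroke at near end)
β0 stroke at J1  (J1 flow already set via bond 2)
β4 stroke at J3  (C1 integral (e out))
β1 stroke at J2  (J3 effort already set via bond 4)
β3 stroke at R1  (J2 effort already set via bond 1)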